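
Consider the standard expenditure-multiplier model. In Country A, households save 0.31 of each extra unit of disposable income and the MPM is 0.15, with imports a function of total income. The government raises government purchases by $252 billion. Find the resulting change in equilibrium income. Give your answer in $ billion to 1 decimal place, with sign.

+$547.8 billion

MPC = 1 − MPS = 1 − 0.31 = 0.69.
Spending multiplier = 1/(1 − c + m) = 1/(1 − 0.69 + 0.15) = 1/0.46 ≈ 2.174.
ΔY = k × ΔG = (+$252 billion) / 0.46 ≈ +$547.8 billion.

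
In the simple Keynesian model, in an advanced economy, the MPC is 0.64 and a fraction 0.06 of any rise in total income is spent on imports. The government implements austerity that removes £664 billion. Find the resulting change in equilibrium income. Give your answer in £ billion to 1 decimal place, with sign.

Expenditure multiplier = 1/(1 − c + m) = 1/(1 − 0.64 + 0.06) = 1/0.42 ≈ 2.381.
ΔY = k × ΔG = (−£664 billion) / 0.42 ≈ −£1,581 billion.

−£1,581.0 billion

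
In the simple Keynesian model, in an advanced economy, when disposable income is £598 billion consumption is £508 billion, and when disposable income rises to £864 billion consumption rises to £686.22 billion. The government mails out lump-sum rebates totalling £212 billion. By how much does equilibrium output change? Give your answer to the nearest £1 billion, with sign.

+£430 billion

MPC = ΔC/ΔYd = (686.22 − 508)/(864 − 598) = 178.22/266 = 0.67.
A lump-sum tax change of −£212 billion shifts disposable income by +£212 billion; first-round consumption changes by −c × ΔT = −0.67 × (−£212 billion) = +£142.04 billion.
Expenditure multiplier = 1/(1 − MPC) = 1/(1 − 0.67) = 1/0.33 ≈ 3.03.
The tax multiplier is −c × k ≈ −2.03, so ΔY = k × (−c·ΔT) = (+£142.04 billion) / 0.33 ≈ +£430 billion.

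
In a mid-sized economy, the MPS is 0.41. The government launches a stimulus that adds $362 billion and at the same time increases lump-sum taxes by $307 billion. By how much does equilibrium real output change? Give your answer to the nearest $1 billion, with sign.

+$441 billion

MPC = 1 − MPS = 1 − 0.41 = 0.59.
Expenditure multiplier = 1/(1 − MPC) = 1/(1 − 0.59) = 1/0.41 ≈ 2.439.
ΔG contributes k·ΔG = (+$362 billion) / 0.41 ≈ +$882.9 billion.
ΔT of +$307 billion changes first-round spending by −c·ΔT = −$181.13 billion, contributing k·(−c·ΔT) = (−$181.13 billion) / 0.41 ≈ −$441.8 billion.
Net ΔY = k(ΔG − c·ΔT) = (+$180.87 billion) / 0.41 ≈ +$441 billion.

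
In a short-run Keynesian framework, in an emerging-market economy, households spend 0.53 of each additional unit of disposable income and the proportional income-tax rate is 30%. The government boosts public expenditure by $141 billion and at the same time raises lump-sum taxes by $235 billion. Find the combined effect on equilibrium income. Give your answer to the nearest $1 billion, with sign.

+$26 billion

Expenditure multiplier = 1/(1 − c(1−t)) = 1/(1 − 0.53×0.7) = 1/0.629 ≈ 1.59.
ΔG contributes k·ΔG = (+$141 billion) / 0.629 ≈ +$224.2 billion.
ΔT of +$235 billion changes first-round spending by −c·ΔT = −$124.55 billion, contributing k·(−c·ΔT) = (−$124.55 billion) / 0.629 ≈ −$198 billion.
Net ΔY = k(ΔG − c·ΔT) = (+$16.45 billion) / 0.629 ≈ +$26 billion.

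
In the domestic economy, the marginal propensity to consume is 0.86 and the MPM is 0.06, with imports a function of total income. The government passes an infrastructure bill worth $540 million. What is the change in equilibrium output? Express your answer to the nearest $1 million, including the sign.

+$2,700 million

Expenditure multiplier = 1/(1 − c + m) = 1/(1 − 0.86 + 0.06) = 1/0.2 = 5.
ΔY = k × ΔG = (+$540 million) / 0.2 = +$2,700 million.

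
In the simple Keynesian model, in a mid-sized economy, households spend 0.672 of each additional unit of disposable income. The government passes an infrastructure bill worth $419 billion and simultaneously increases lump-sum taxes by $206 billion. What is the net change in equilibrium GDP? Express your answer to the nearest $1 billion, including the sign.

+$855 billion

Expenditure multiplier = 1/(1 − MPC) = 1/(1 − 0.672) = 1/0.328 ≈ 3.049.
ΔG contributes k·ΔG = (+$419 billion) / 0.328 ≈ +$1,277.4 billion.
ΔT of +$206 billion changes first-round spending by −c·ΔT = −$138.432 billion, contributing k·(−c·ΔT) = (−$138.432 billion) / 0.328 ≈ −$422 billion.
Net ΔY = k(ΔG − c·ΔT) = (+$280.568 billion) / 0.328 ≈ +$855 billion.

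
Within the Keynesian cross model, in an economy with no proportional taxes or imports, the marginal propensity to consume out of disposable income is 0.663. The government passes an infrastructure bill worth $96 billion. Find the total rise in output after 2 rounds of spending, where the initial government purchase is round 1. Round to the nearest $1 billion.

$160 billion

Round 1 adds ΔG = $96 billion; each later round is MPC = 0.663 times the previous.
After 2 rounds: 96 + 63.648 = ΔG·(1 − c^2)/(1 − c) = 96 × (1 − 0.439569)/0.337 ≈ $160 billion.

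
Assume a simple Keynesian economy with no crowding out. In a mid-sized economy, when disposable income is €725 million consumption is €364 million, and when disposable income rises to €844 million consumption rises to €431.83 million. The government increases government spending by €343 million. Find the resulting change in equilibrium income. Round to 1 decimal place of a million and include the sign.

MPC = ΔC/ΔYd = (431.83 − 364)/(844 − 725) = 67.83/119 = 0.57.
Government-spending multiplier = 1/(1 − MPC) = 1/(1 − 0.57) = 1/0.43 ≈ 2.326.
ΔY = k × ΔG = (+€343 million) / 0.43 ≈ +€797.7 million.

+€797.7 million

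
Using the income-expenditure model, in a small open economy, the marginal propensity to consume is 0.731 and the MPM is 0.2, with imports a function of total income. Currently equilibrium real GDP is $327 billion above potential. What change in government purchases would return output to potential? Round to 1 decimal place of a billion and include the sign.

Spending multiplier = 1/(1 − c + m) = 1/(1 − 0.731 + 0.2) = 1/0.469 ≈ 2.132.
Need ΔY = −$327 billion, so ΔG = ΔY/k = (−$327 billion) × 0.469 ≈ −$153.4 billion.
The government should cut government purchases by $153.4 billion.

−$153.4 billion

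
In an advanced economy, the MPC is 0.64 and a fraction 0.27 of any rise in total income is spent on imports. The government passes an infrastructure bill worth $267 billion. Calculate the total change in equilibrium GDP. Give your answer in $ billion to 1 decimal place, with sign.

Government-spending multiplier = 1/(1 − c + m) = 1/(1 − 0.64 + 0.27) = 1/0.63 ≈ 1.587.
ΔY = k × ΔG = (+$267 billion) / 0.63 ≈ +$423.8 billion.

+$423.8 billion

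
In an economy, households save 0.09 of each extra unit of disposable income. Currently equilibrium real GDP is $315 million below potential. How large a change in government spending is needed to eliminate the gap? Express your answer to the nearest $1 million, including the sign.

MPC = 1 − MPS = 1 − 0.09 = 0.91.
Spending multiplier = 1/(1 − MPC) = 1/(1 − 0.91) = 1/0.09 ≈ 11.111.
Need ΔY = +$315 million, so ΔG = ΔY/k = (+$315 million) × 0.09 ≈ +$28 million.
The government should increase government spending by $28 million.

+$28 million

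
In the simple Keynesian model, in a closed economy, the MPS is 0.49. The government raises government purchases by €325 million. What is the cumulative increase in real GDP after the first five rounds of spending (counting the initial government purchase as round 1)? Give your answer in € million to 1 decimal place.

MPC = 1 − MPS = 1 − 0.49 = 0.51.
Round 1 adds ΔG = €325 million; each later round is MPC = 0.51 times the previous.
After 5 rounds: 325 + 165.75 + 84.5325 + 43.111575 + 21.98690325 = ΔG·(1 − c^5)/(1 − c) = 325 × (1 − 0.0345025251)/0.49 ≈ €640.4 million.

€640.4 million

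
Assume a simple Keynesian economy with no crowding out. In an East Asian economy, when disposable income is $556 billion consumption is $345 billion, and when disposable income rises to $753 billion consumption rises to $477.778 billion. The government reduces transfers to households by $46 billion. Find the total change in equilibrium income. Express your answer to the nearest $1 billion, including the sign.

MPC = ΔC/ΔYd = (477.778 − 345)/(753 − 556) = 132.778/197 = 0.674.
The transfer change shifts disposable income by −$46 billion, so first-round consumption changes by c·ΔTR = 0.674 × (−$46 billion) = −$31.004 billion.
Expenditure multiplier = 1/(1 − MPC) = 1/(1 − 0.674) = 1/0.326 ≈ 3.067.
The transfer multiplier is c × k ≈ 2.067, so ΔY = k × (c·ΔTR) = (−$31.004 billion) / 0.326 ≈ −$95 billion.

−$95 billion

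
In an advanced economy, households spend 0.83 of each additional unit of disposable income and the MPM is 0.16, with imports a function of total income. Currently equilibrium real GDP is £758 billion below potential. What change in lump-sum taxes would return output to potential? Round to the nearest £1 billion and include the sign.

−£301 billion

Spending multiplier = 1/(1 − c + m) = 1/(1 − 0.83 + 0.16) = 1/0.33 ≈ 3.03.
Tax multiplier = −c·k = −0.83/0.33 ≈ −2.515. Need ΔY = +£758 billion, so ΔT = ΔY/(−c·k) = −(+£758 billion) × 0.33 / 0.83 ≈ −£301 billion.
The government should cut lump-sum taxes by £301 billion.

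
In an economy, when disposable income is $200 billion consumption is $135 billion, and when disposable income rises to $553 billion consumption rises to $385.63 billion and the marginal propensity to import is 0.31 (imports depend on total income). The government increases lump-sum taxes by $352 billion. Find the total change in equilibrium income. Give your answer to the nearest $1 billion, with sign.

MPC = ΔC/ΔYd = (385.63 − 135)/(553 − 200) = 250.63/353 = 0.71.
A lump-sum tax change of +$352 billion shifts disposable income by −$352 billion; first-round consumption changes by −c × ΔT = −0.71 × (+$352 billion) = −$249.92 billion.
Expenditure multiplier = 1/(1 − c + m) = 1/(1 − 0.71 + 0.31) = 1/0.6 ≈ 1.667.
The tax multiplier is −c × k ≈ −1.183, so ΔY = k × (−c·ΔT) = (−$249.92 billion) / 0.6 ≈ −$417 billion.

−$417 billion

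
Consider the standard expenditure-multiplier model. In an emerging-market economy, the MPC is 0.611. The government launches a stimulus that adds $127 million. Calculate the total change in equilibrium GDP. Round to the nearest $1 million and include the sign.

+$326 million

Spending multiplier = 1/(1 − MPC) = 1/(1 − 0.611) = 1/0.389 ≈ 2.571.
ΔY = k × ΔG = (+$127 million) / 0.389 ≈ +$326 million.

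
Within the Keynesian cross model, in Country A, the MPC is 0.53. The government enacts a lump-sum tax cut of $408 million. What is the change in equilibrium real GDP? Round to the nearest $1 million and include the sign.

+$460 million

A lump-sum tax change of −$408 million shifts disposable income by +$408 million; first-round consumption changes by −c × ΔT = −0.53 × (−$408 million) = +$216.24 million.
Expenditure multiplier = 1/(1 − MPC) = 1/(1 − 0.53) = 1/0.47 ≈ 2.128.
The tax multiplier is −c × k ≈ −1.128, so ΔY = k × (−c·ΔT) = (+$216.24 million) / 0.47 ≈ +$460 million.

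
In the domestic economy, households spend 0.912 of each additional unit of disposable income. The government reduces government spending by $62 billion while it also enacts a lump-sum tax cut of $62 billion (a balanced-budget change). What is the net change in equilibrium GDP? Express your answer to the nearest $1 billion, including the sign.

Expenditure multiplier = 1/(1 − MPC) = 1/(1 − 0.912) = 1/0.088 ≈ 11.364.
ΔG contributes k·ΔG = (−$62 billion) / 0.088 ≈ −$704.5 billion.
ΔT of −$62 billion changes first-round spending by −c·ΔT = +$56.544 billion, contributing k·(−c·ΔT) = (+$56.544 billion) / 0.088 ≈ +$642.5 billion.
With ΔG = ΔT and no other leakages, the balanced-budget multiplier is 1, so ΔY = ΔG = −$62 billion.

−$62 billion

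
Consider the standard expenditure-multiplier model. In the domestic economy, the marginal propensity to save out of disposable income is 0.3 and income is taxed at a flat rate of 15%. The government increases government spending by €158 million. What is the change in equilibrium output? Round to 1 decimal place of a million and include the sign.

MPC = 1 − MPS = 1 − 0.3 = 0.7.
Government-spending multiplier = 1/(1 − c(1−t)) = 1/(1 − 0.7×0.85) = 1/0.405 ≈ 2.469.
ΔY = k × ΔG = (+€158 million) / 0.405 ≈ +€390.1 million.

+€390.1 million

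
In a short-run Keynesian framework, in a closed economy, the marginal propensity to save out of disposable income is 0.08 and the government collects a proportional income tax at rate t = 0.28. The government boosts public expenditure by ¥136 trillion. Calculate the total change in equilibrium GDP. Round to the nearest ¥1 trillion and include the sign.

+¥403 trillion

MPC = 1 − MPS = 1 − 0.08 = 0.92.
Expenditure multiplier = 1/(1 − c(1−t)) = 1/(1 − 0.92×0.72) = 1/0.3376 ≈ 2.962.
ΔY = k × ΔG = (+¥136 trillion) / 0.3376 ≈ +¥403 trillion.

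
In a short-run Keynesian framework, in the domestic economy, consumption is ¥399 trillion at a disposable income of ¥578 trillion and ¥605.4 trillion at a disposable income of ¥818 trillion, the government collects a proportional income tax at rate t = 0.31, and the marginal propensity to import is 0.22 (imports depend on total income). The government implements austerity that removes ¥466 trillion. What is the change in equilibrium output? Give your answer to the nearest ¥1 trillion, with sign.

−¥744 trillion

MPC = ΔC/ΔYd = (605.4 − 399)/(818 − 578) = 206.4/240 = 0.86.
Government-spending multiplier = 1/(1 − c(1−t) + m) = 1/(1 − 0.86×0.69 + 0.22) = 1/0.6266 ≈ 1.596.
ΔY = k × ΔG = (−¥466 trillion) / 0.6266 ≈ −¥744 trillion.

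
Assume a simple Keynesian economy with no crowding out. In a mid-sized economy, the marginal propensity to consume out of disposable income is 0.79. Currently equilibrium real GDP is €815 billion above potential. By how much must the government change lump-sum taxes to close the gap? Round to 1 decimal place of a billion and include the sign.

+€216.6 billion

Spending multiplier = 1/(1 − MPC) = 1/(1 − 0.79) = 1/0.21 ≈ 4.762.
Tax multiplier = −c·k = −0.79/0.21 ≈ −3.762. Need ΔY = −€815 billion, so ΔT = ΔY/(−c·k) = −(−€815 billion) × 0.21 / 0.79 ≈ +€216.6 billion.
The government should raise lump-sum taxes by €216.6 billion.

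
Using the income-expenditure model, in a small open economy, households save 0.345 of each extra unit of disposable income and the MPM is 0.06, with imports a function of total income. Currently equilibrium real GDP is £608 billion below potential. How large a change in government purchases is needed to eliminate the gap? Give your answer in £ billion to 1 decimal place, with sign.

MPC = 1 − MPS = 1 − 0.345 = 0.655.
Spending multiplier = 1/(1 − c + m) = 1/(1 − 0.655 + 0.06) = 1/0.405 ≈ 2.469.
Need ΔY = +£608 billion, so ΔG = ΔY/k = (+£608 billion) × 0.405 ≈ +£246.2 billion.
The government should increase government purchases by £246.2 billion.

+£246.2 billion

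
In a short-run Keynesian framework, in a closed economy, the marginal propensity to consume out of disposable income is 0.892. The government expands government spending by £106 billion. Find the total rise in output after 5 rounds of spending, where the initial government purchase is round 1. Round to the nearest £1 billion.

£427 billion

Round 1 adds ΔG = £106 billion; each later round is MPC = 0.892 times the previous.
After 5 rounds: 106 + 94.552 + 84.340384 + 75.231622528 + 67.106607294976 = ΔG·(1 − c^5)/(1 − c) = 106 × (1 − 0.564708431199232)/0.108 ≈ £427 billion.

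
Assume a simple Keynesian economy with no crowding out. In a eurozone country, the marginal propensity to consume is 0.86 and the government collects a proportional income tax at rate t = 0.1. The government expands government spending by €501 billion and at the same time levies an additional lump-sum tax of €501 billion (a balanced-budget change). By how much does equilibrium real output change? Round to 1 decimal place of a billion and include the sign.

+€310.4 billion

Expenditure multiplier = 1/(1 − c(1−t)) = 1/(1 − 0.86×0.9) = 1/0.226 ≈ 4.425.
ΔG contributes k·ΔG = (+€501 billion) / 0.226 ≈ +€2,216.8 billion.
ΔT of +€501 billion changes first-round spending by −c·ΔT = −€430.86 billion, contributing k·(−c·ΔT) = (−€430.86 billion) / 0.226 ≈ −€1,906.5 billion.
Net ΔY = k(ΔG − c·ΔT) = (+€70.14 billion) / 0.226 ≈ +€310.4 billion.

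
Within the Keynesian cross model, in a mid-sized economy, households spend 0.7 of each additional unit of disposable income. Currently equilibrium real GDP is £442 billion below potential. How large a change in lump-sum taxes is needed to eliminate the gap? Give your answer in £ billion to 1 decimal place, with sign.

Spending multiplier = 1/(1 − MPC) = 1/(1 − 0.7) = 1/0.3 ≈ 3.333.
Tax multiplier = −c·k = −0.7/0.3 ≈ −2.333. Need ΔY = +£442 billion, so ΔT = ΔY/(−c·k) = −(+£442 billion) × 0.3 / 0.7 ≈ −£189.4 billion.
The government should cut lump-sum taxes by £189.4 billion.

−£189.4 billion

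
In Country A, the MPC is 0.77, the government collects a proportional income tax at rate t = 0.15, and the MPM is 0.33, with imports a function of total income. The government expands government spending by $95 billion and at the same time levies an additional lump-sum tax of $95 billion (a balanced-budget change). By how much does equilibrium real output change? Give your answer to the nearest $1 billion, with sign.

+$32 billion

Expenditure multiplier = 1/(1 − c(1−t) + m) = 1/(1 − 0.77×0.85 + 0.33) = 1/0.6755 ≈ 1.48.
ΔG contributes k·ΔG = (+$95 billion) / 0.6755 ≈ +$140.6 billion.
ΔT of +$95 billion changes first-round spending by −c·ΔT = −$73.15 billion, contributing k·(−c·ΔT) = (−$73.15 billion) / 0.6755 ≈ −$108.3 billion.
Net ΔY = k(ΔG − c·ΔT) = (+$21.85 billion) / 0.6755 ≈ +$32 billion.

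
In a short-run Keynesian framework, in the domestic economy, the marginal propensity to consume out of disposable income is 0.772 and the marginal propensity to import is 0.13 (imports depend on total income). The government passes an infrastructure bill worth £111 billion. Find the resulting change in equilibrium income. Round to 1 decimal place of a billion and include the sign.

+£310.1 billion

Government-spending multiplier = 1/(1 − c + m) = 1/(1 − 0.772 + 0.13) = 1/0.358 ≈ 2.793.
ΔY = k × ΔG = (+£111 billion) / 0.358 ≈ +£310.1 billion.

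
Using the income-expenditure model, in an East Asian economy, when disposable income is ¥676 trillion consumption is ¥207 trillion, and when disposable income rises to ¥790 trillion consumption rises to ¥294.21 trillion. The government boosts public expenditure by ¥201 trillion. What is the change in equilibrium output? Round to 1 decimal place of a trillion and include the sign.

MPC = ΔC/ΔYd = (294.21 − 207)/(790 − 676) = 87.21/114 = 0.765.
Expenditure multiplier = 1/(1 − MPC) = 1/(1 − 0.765) = 1/0.235 ≈ 4.255.
ΔY = k × ΔG = (+¥201 trillion) / 0.235 ≈ +¥855.3 trillion.

+¥855.3 trillion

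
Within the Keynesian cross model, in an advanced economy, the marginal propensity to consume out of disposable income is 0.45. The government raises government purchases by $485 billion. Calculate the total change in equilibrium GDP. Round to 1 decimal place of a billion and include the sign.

+$881.8 billion

Government-spending multiplier = 1/(1 − MPC) = 1/(1 − 0.45) = 1/0.55 ≈ 1.818.
ΔY = k × ΔG = (+$485 billion) / 0.55 ≈ +$881.8 billion.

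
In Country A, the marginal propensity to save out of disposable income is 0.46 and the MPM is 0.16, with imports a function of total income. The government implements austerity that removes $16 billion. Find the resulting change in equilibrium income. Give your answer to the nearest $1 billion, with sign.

−$26 billion

MPC = 1 − MPS = 1 − 0.46 = 0.54.
Expenditure multiplier = 1/(1 − c + m) = 1/(1 − 0.54 + 0.16) = 1/0.62 ≈ 1.613.
ΔY = k × ΔG = (−$16 billion) / 0.62 ≈ −$26 billion.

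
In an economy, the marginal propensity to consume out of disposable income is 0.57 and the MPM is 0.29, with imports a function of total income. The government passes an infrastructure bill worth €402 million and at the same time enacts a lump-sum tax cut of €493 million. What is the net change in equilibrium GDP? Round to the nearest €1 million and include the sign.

+€949 million

Expenditure multiplier = 1/(1 − c + m) = 1/(1 − 0.57 + 0.29) = 1/0.72 ≈ 1.389.
ΔG contributes k·ΔG = (+€402 million) / 0.72 ≈ +€558.3 million.
ΔT of −€493 million changes first-round spending by −c·ΔT = +€281.01 million, contributing k·(−c·ΔT) = (+€281.01 million) / 0.72 ≈ +€390.3 million.
Net ΔY = k(ΔG − c·ΔT) = (+€683.01 million) / 0.72 ≈ +€949 million.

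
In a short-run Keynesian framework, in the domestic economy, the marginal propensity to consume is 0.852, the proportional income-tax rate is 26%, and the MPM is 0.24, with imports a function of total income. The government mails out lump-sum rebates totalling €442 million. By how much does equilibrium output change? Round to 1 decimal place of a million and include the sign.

+€617.8 million

A lump-sum tax change of −€442 million shifts disposable income by +€442 million; first-round consumption changes by −c × ΔT = −0.852 × (−€442 million) = +€376.584 million.
Expenditure multiplier = 1/(1 − c(1−t) + m) = 1/(1 − 0.852×0.74 + 0.24) = 1/0.60952 ≈ 1.641.
The tax multiplier is −c × k ≈ −1.398, so ΔY = k × (−c·ΔT) = (+€376.584 million) / 0.60952 ≈ +€617.8 million.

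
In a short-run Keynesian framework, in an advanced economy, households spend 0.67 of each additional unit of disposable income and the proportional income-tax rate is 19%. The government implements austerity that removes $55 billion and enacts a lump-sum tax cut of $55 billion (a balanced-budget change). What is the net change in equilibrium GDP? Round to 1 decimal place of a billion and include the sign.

−$39.7 billion

Expenditure multiplier = 1/(1 − c(1−t)) = 1/(1 − 0.67×0.81) = 1/0.4573 ≈ 2.187.
ΔG contributes k·ΔG = (−$55 billion) / 0.4573 ≈ −$120.3 billion.
ΔT of −$55 billion changes first-round spending by −c·ΔT = +$36.85 billion, contributing k·(−c·ΔT) = (+$36.85 billion) / 0.4573 ≈ +$80.6 billion.
Net ΔY = k(ΔG − c·ΔT) = (−$18.15 billion) / 0.4573 ≈ −$39.7 billion.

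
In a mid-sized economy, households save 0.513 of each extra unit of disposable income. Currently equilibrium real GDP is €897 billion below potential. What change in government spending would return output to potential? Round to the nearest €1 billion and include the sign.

MPC = 1 − MPS = 1 − 0.513 = 0.487.
Spending multiplier = 1/(1 − MPC) = 1/(1 − 0.487) = 1/0.513 ≈ 1.949.
Need ΔY = +€897 billion, so ΔG = ΔY/k = (+€897 billion) × 0.513 ≈ +€460 billion.
The government should increase government spending by €460 billion.

+€460 billion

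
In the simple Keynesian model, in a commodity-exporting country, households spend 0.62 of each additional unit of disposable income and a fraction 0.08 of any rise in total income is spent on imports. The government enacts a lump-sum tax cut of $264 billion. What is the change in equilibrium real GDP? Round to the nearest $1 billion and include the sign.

A lump-sum tax change of −$264 billion shifts disposable income by +$264 billion; first-round consumption changes by −c × ΔT = −0.62 × (−$264 billion) = +$163.68 billion.
Expenditure multiplier = 1/(1 − c + m) = 1/(1 − 0.62 + 0.08) = 1/0.46 ≈ 2.174.
The tax multiplier is −c × k ≈ −1.348, so ΔY = k × (−c·ΔT) = (+$163.68 billion) / 0.46 ≈ +$356 billion.

+$356 billion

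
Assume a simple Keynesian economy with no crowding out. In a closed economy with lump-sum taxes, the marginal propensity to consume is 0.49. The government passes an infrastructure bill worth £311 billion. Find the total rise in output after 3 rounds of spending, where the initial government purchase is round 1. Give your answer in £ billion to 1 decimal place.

£538.1 billion

Round 1 adds ΔG = £311 billion; each later round is MPC = 0.49 times the previous.
After 3 rounds: 311 + 152.39 + 74.6711 = ΔG·(1 − c^3)/(1 − c) = 311 × (1 − 0.117649)/0.51 ≈ £538.1 billion.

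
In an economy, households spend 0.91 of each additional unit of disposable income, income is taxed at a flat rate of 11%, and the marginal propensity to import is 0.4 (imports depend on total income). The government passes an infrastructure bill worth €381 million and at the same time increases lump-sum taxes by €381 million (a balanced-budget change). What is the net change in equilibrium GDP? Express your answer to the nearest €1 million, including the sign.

+€58 million

Expenditure multiplier = 1/(1 − c(1−t) + m) = 1/(1 − 0.91×0.89 + 0.4) = 1/0.5901 ≈ 1.695.
ΔG contributes k·ΔG = (+€381 million) / 0.5901 ≈ +€645.7 million.
ΔT of +€381 million changes first-round spending by −c·ΔT = −€346.71 million, contributing k·(−c·ΔT) = (−€346.71 million) / 0.5901 ≈ −€587.5 million.
Net ΔY = k(ΔG − c·ΔT) = (+€34.29 million) / 0.5901 ≈ +€58 million.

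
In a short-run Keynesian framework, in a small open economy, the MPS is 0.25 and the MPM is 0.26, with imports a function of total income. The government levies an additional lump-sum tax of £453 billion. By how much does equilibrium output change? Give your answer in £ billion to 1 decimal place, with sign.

−£666.2 billion

MPC = 1 − MPS = 1 − 0.25 = 0.75.
A lump-sum tax change of +£453 billion shifts disposable income by −£453 billion; first-round consumption changes by −c × ΔT = −0.75 × (+£453 billion) = −£339.75 billion.
Expenditure multiplier = 1/(1 − c + m) = 1/(1 − 0.75 + 0.26) = 1/0.51 ≈ 1.961.
The tax multiplier is −c × k ≈ −1.471, so ΔY = k × (−c·ΔT) = (−£339.75 billion) / 0.51 ≈ −£666.2 billion.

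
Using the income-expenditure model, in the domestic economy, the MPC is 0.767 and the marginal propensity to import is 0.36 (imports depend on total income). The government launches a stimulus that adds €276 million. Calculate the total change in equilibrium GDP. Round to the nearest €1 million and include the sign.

+€465 million

Spending multiplier = 1/(1 − c + m) = 1/(1 − 0.767 + 0.36) = 1/0.593 ≈ 1.686.
ΔY = k × ΔG = (+€276 million) / 0.593 ≈ +€465 million.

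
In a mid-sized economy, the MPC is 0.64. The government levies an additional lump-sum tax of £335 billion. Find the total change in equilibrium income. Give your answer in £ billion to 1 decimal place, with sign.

A lump-sum tax change of +£335 billion shifts disposable income by −£335 billion; first-round consumption changes by −c × ΔT = −0.64 × (+£335 billion) = −£214.4 billion.
Expenditure multiplier = 1/(1 − MPC) = 1/(1 − 0.64) = 1/0.36 ≈ 2.778.
The tax multiplier is −c × k ≈ −1.778, so ΔY = k × (−c·ΔT) = (−£214.4 billion) / 0.36 ≈ −£595.6 billion.

−£595.6 billion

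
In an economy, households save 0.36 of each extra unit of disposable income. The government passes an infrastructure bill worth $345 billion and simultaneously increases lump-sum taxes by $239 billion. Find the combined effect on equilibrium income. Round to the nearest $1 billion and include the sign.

+$533 billion

MPC = 1 − MPS = 1 − 0.36 = 0.64.
Expenditure multiplier = 1/(1 − MPC) = 1/(1 − 0.64) = 1/0.36 ≈ 2.778.
ΔG contributes k·ΔG = (+$345 billion) / 0.36 ≈ +$958.3 billion.
ΔT of +$239 billion changes first-round spending by −c·ΔT = −$152.96 billion, contributing k·(−c·ΔT) = (−$152.96 billion) / 0.36 ≈ −$424.9 billion.
Net ΔY = k(ΔG − c·ΔT) = (+$192.04 billion) / 0.36 ≈ +$533 billion.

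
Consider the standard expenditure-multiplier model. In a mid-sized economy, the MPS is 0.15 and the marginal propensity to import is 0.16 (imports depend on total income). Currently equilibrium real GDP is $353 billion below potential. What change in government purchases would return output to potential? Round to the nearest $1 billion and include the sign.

MPC = 1 − MPS = 1 − 0.15 = 0.85.
Spending multiplier = 1/(1 − c + m) = 1/(1 − 0.85 + 0.16) = 1/0.31 ≈ 3.226.
Need ΔY = +$353 billion, so ΔG = ΔY/k = (+$353 billion) × 0.31 ≈ +$109 billion.
The government should increase government purchases by $109 billion.

+$109 billion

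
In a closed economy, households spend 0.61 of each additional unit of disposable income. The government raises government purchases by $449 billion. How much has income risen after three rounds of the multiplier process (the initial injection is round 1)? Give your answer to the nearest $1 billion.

$890 billion

Round 1 adds ΔG = $449 billion; each later round is MPC = 0.61 times the previous.
After 3 rounds: 449 + 273.89 + 167.0729 = ΔG·(1 − c^3)/(1 − c) = 449 × (1 − 0.226981)/0.39 ≈ $890 billion.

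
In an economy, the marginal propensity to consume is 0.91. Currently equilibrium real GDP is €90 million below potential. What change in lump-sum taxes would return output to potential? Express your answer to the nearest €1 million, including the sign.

Spending multiplier = 1/(1 − MPC) = 1/(1 − 0.91) = 1/0.09 ≈ 11.111.
Tax multiplier = −c·k = −0.91/0.09 ≈ −10.111. Need ΔY = +€90 million, so ΔT = ΔY/(−c·k) = −(+€90 million) × 0.09 / 0.91 ≈ −€9 million.
The government should cut lump-sum taxes by €9 million.

−€9 million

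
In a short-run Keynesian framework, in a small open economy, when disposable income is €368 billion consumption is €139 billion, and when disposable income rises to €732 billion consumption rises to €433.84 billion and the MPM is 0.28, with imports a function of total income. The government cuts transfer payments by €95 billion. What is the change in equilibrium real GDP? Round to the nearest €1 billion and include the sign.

MPC = ΔC/ΔYd = (433.84 − 139)/(732 − 368) = 294.84/364 = 0.81.
The transfer change shifts disposable income by −€95 billion, so first-round consumption changes by c·ΔTR = 0.81 × (−€95 billion) = −€76.95 billion.
Expenditure multiplier = 1/(1 − c + m) = 1/(1 − 0.81 + 0.28) = 1/0.47 ≈ 2.128.
The transfer multiplier is c × k ≈ 1.723, so ΔY = k × (c·ΔTR) = (−€76.95 billion) / 0.47 ≈ −€164 billion.

−€164 billion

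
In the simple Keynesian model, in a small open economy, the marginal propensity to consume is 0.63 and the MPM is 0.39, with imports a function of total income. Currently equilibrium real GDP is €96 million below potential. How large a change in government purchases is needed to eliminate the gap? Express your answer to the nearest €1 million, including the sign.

Spending multiplier = 1/(1 − c + m) = 1/(1 − 0.63 + 0.39) = 1/0.76 ≈ 1.316.
Need ΔY = +€96 million, so ΔG = ΔY/k = (+€96 million) × 0.76 ≈ +€73 million.
The government should increase government purchases by €73 million.

+€73 million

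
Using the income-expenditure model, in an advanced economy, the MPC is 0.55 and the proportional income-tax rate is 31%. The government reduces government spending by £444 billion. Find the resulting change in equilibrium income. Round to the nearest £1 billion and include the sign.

−£716 billion

Government-spending multiplier = 1/(1 − c(1−t)) = 1/(1 − 0.55×0.69) = 1/0.6205 ≈ 1.612.
ΔY = k × ΔG = (−£444 billion) / 0.6205 ≈ −£716 billion.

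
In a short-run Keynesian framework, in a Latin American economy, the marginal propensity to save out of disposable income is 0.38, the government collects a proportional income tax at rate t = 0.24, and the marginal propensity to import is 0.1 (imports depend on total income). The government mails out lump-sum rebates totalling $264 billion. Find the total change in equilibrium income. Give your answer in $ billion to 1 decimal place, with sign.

+$260.3 billion

MPC = 1 − MPS = 1 − 0.38 = 0.62.
A lump-sum tax change of −$264 billion shifts disposable income by +$264 billion; first-round consumption changes by −c × ΔT = −0.62 × (−$264 billion) = +$163.68 billion.
Expenditure multiplier = 1/(1 − c(1−t) + m) = 1/(1 − 0.62×0.76 + 0.1) = 1/0.6288 ≈ 1.59.
The tax multiplier is −c × k ≈ −0.986, so ΔY = k × (−c·ΔT) = (+$163.68 billion) / 0.6288 ≈ +$260.3 billion.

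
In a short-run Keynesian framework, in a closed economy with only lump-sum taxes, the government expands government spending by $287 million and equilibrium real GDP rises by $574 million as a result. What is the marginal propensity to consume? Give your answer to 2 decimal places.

Implied spending multiplier k = ΔY/ΔG = 574/287 = 2.
Since k = 1/(1 − MPC), MPC = 1 − 1/k = 1 − ΔG/ΔY = 1 − 287/574 = 0.50.

0.50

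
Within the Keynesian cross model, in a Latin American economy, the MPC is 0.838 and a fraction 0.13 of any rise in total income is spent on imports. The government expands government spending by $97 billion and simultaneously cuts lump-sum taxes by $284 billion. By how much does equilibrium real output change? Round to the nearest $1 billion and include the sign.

Expenditure multiplier = 1/(1 − c + m) = 1/(1 − 0.838 + 0.13) = 1/0.292 ≈ 3.425.
ΔG contributes k·ΔG = (+$97 billion) / 0.292 ≈ +$332.2 billion.
ΔT of −$284 billion changes first-round spending by −c·ΔT = +$237.992 billion, contributing k·(−c·ΔT) = (+$237.992 billion) / 0.292 ≈ +$815 billion.
Net ΔY = k(ΔG − c·ΔT) = (+$334.992 billion) / 0.292 ≈ +$1,147 billion.

+$1,147 billion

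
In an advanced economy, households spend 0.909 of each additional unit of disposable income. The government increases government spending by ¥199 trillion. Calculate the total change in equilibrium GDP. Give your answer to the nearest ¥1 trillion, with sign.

Government-spending multiplier = 1/(1 − MPC) = 1/(1 − 0.909) = 1/0.091 ≈ 10.989.
ΔY = k × ΔG = (+¥199 trillion) / 0.091 ≈ +¥2,187 trillion.

+¥2,187 trillion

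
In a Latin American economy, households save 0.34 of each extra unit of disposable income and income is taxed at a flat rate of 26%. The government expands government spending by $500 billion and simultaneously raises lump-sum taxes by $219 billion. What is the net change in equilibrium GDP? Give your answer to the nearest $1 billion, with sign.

+$695 billion

MPC = 1 − MPS = 1 − 0.34 = 0.66.
Expenditure multiplier = 1/(1 − c(1−t)) = 1/(1 − 0.66×0.74) = 1/0.5116 ≈ 1.955.
ΔG contributes k·ΔG = (+$500 billion) / 0.5116 ≈ +$977.3 billion.
ΔT of +$219 billion changes first-round spending by −c·ΔT = −$144.54 billion, contributing k·(−c·ΔT) = (−$144.54 billion) / 0.5116 ≈ −$282.5 billion.
Net ΔY = k(ΔG − c·ΔT) = (+$355.46 billion) / 0.5116 ≈ +$695 billion.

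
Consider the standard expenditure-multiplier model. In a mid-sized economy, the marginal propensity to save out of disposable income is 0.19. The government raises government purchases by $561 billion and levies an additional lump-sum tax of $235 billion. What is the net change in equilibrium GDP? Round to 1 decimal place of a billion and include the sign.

MPC = 1 − MPS = 1 − 0.19 = 0.81.
Expenditure multiplier = 1/(1 − MPC) = 1/(1 − 0.81) = 1/0.19 ≈ 5.263.
ΔG contributes k·ΔG = (+$561 billion) / 0.19 ≈ +$2,952.6 billion.
ΔT of +$235 billion changes first-round spending by −c·ΔT = −$190.35 billion, contributing k·(−c·ΔT) = (−$190.35 billion) / 0.19 ≈ −$1,001.8 billion.
Net ΔY = k(ΔG − c·ΔT) = (+$370.65 billion) / 0.19 ≈ +$1,950.8 billion.

+$1,950.8 billion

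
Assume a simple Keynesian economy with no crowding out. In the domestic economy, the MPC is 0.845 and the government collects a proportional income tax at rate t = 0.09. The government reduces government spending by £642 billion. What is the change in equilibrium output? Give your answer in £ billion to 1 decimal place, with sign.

−£2,778.6 billion

Government-spending multiplier = 1/(1 − c(1−t)) = 1/(1 − 0.845×0.91) = 1/0.23105 ≈ 4.328.
ΔY = k × ΔG = (−£642 billion) / 0.23105 ≈ −£2,778.6 billion.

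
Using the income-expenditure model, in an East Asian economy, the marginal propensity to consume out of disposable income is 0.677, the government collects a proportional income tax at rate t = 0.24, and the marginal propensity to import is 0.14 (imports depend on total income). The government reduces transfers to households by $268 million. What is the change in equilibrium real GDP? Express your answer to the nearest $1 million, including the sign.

−$290 million

The transfer change shifts disposable income by −$268 million, so first-round consumption changes by c·ΔTR = 0.677 × (−$268 million) = −$181.436 million.
Expenditure multiplier = 1/(1 − c(1−t) + m) = 1/(1 − 0.677×0.76 + 0.14) = 1/0.62548 ≈ 1.599.
The transfer multiplier is c × k ≈ 1.082, so ΔY = k × (c·ΔTR) = (−$181.436 million) / 0.62548 ≈ −$290 million.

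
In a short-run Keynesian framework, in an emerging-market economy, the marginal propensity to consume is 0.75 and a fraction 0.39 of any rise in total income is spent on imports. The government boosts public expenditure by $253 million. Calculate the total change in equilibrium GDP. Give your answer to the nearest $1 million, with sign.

Government-spending multiplier = 1/(1 − c + m) = 1/(1 − 0.75 + 0.39) = 1/0.64 ≈ 1.563.
ΔY = k × ΔG = (+$253 million) / 0.64 ≈ +$395 million.

+$395 million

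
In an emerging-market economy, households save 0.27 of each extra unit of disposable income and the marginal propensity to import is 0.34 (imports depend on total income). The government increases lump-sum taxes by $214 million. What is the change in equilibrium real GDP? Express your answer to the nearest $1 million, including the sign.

−$256 million

MPC = 1 − MPS = 1 − 0.27 = 0.73.
A lump-sum tax change of +$214 million shifts disposable income by −$214 million; first-round consumption changes by −c × ΔT = −0.73 × (+$214 million) = −$156.22 million.
Expenditure multiplier = 1/(1 − c + m) = 1/(1 − 0.73 + 0.34) = 1/0.61 ≈ 1.639.
The tax multiplier is −c × k ≈ −1.197, so ΔY = k × (−c·ΔT) = (−$156.22 million) / 0.61 ≈ −$256 million.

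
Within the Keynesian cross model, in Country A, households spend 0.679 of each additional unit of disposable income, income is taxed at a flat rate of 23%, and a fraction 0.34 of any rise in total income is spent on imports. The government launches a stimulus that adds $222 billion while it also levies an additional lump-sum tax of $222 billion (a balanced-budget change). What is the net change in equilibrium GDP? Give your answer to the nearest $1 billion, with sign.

Expenditure multiplier = 1/(1 − c(1−t) + m) = 1/(1 − 0.679×0.77 + 0.34) = 1/0.81717 ≈ 1.224.
ΔG contributes k·ΔG = (+$222 billion) / 0.81717 ≈ +$271.7 billion.
ΔT of +$222 billion changes first-round spending by −c·ΔT = −$150.738 billion, contributing k·(−c·ΔT) = (−$150.738 billion) / 0.81717 ≈ −$184.5 billion.
Net ΔY = k(ΔG − c·ΔT) = (+$71.262 billion) / 0.81717 ≈ +$87 billion.

+$87 billion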